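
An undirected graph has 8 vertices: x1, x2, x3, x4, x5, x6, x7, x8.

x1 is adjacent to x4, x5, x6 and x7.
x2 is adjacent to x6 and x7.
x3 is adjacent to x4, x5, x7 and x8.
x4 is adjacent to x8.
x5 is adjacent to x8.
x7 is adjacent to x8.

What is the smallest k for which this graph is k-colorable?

3

x3, x5, x8 form a triangle, so at least 3 colors are needed.
3 colors suffice: x1=1, x2=1, x3=2, x4=3, x5=3, x6=2, x7=3, x8=1. Every edge joins two different colors.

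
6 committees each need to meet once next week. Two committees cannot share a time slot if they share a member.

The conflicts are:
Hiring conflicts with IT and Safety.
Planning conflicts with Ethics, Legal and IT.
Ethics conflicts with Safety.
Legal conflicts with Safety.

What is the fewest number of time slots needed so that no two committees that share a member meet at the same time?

3

The cycle Planning-IT-Hiring-Safety-Legal-Planning has odd length 5, so it cannot be 2-colored; at least 3 time slots are needed.
A valid assignment using 3 time slots: Hiring=2, Planning=1, Ethics=2, Legal=2, IT=3, Safety=1. Each listed conflict is separated.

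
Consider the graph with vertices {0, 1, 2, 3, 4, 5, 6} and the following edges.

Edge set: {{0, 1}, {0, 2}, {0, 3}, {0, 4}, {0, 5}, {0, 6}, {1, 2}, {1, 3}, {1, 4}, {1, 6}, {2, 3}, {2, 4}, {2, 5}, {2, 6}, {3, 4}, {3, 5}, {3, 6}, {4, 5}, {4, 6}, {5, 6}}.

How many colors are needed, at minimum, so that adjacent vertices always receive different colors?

0, 1, 2, 3, 4, 6 form a clique, so at least 6 colors are needed.
6 colors suffice: color a → {2}; color b → {0}; color c → {3}; color d → {4}; color e → {6}; color f → {1, 5}. No two adjacent vertices share a color.

6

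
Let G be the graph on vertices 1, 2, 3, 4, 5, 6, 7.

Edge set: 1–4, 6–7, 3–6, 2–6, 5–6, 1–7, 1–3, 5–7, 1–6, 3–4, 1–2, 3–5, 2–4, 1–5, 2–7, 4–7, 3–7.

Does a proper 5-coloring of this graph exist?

The chromatic number is 5. 1, 3, 5, 6, 7 are mutually adjacent (a clique of size 5), so at least 5 colors are needed.
One proper 5-coloring: 1=a, 2=d, 3=d, 4=c, 5=e, 6=c, 7=b.
That is already a proper 5-coloring.

Yes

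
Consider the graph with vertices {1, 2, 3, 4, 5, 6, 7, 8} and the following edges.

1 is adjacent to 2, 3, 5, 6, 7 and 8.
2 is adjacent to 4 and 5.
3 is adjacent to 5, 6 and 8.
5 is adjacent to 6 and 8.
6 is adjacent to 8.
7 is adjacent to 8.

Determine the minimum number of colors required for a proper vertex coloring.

1, 3, 5, 6, 8 form a clique, so at least 5 colors are needed.
5 colors suffice: color red → {1, 4}; color blue → {2, 8}; color green → {5, 7}; color yellow → {6}; color purple → {3}. Each edge has distinct colors on its endpoints.

5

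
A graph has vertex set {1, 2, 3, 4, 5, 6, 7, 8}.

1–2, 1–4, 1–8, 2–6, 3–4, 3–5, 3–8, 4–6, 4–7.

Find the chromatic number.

3 and 4 are adjacent, so at least 2 colors are needed.
2 colors suffice: 1=b, 2=a, 3=b, 4=a, 5=a, 6=b, 7=b, 8=a. No two adjacent vertices share a color.

2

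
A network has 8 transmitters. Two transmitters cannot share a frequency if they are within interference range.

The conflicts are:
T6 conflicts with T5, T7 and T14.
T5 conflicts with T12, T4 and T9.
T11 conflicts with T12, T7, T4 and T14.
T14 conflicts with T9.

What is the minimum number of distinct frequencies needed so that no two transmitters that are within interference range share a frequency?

3

The cycle T12-T11-T7-T6-T5-T12 has odd length 5, so it cannot be 2-colored; at least 3 frequencies are needed.
3 frequencies suffice: frequency 1 → {T5, T11}; frequency 2 → {T12, T7, T4, T14}; frequency 3 → {T6, T9}. Each listed conflict is separated.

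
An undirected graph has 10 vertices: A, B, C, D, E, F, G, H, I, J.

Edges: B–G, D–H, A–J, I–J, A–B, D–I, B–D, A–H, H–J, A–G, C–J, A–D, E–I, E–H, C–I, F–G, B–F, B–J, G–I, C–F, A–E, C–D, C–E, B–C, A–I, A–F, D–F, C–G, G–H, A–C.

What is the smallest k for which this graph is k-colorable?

A, B, C, F, G are mutually adjacent (a clique of size 5), so at least 5 colors are needed.
5 colors suffice: color red → {A}; color blue → {C, H}; color green → {B, I}; color yellow → {D, E, G, J}; color purple → {F}. No two adjacent vertices share a color.

5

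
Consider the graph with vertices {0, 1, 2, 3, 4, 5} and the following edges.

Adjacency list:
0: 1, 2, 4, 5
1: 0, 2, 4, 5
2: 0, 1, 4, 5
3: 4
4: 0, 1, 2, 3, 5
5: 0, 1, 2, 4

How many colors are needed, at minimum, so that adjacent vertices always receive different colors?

0, 1, 2, 4, 5 are pairwise adjacent (a clique of size 5), so at least 5 colors are needed.
A valid assignment using 5 colors: 0=purple, 1=blue, 2=yellow, 3=blue, 4=red, 5=green. Each edge has distinct colors on its endpoints.

5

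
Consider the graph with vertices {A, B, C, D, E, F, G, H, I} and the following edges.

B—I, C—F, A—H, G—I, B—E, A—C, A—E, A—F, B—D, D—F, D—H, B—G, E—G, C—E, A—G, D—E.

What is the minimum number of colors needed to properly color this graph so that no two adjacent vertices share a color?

3

B, G, I form a triangle, so at least 3 colors are needed.
3 colors suffice: color 1 → {A, B}; color 2 → {E, F, H, I}; color 3 → {C, D, G}. Each edge has distinct colors on its endpoints.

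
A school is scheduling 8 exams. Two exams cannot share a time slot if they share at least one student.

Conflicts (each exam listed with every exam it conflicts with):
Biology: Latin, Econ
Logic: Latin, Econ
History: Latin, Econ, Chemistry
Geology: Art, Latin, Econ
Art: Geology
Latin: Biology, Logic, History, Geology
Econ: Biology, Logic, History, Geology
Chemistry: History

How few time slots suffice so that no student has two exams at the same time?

2

Geology and Econ conflict, so at least 2 time slots are needed.
A valid assignment using 2 time slots: Biology=2, Logic=2, History=2, Geology=2, Art=1, Latin=1, Econ=1, Chemistry=1. Each listed conflict is separated.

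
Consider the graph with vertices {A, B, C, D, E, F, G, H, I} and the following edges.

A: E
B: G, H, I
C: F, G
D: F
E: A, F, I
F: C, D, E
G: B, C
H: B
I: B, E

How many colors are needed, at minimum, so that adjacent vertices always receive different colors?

2

B and G are adjacent, so at least 2 colors are needed.
A valid assignment using 2 colors: A=2, B=1, C=1, D=1, E=1, F=2, G=2, H=2, I=2. Each edge has distinct colors on its endpoints.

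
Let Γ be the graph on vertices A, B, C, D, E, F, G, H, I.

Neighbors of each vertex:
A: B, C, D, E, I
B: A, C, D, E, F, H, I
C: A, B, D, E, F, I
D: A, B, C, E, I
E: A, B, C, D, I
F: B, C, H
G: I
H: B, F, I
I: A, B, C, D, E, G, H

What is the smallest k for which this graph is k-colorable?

6

A, B, C, D, E, I are mutually adjacent (a clique of size 6), so at least 6 colors are needed.
6 colors suffice: A=5, B=1, C=3, D=6, E=4, F=2, G=1, H=3, I=2. No two adjacent vertices share a color.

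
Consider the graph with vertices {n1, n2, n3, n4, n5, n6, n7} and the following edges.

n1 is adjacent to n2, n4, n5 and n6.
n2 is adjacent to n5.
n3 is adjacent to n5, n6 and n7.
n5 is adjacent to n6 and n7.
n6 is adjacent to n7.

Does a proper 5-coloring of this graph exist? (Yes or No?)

The chromatic number is 4. n3, n5, n6, n7 are pairwise adjacent (a clique of size 4), so at least 4 colors are needed.
4 colors suffice: n1=3, n2=2, n3=3, n4=1, n5=1, n6=2, n7=4.
Since 5 ≥ 4, a proper 5-coloring certainly exists.

Yes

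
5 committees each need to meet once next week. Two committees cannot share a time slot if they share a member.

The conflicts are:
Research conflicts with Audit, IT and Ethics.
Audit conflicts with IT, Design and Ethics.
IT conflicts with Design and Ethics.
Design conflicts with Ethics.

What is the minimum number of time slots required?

4

Audit, IT, Design, Ethics pairwise conflict, so at least 4 time slots are needed.
4 time slots suffice: time slot 1 → {IT}; time slot 2 → {Ethics}; time slot 3 → {Audit}; time slot 4 → {Research, Design}. Each listed conflict is separated.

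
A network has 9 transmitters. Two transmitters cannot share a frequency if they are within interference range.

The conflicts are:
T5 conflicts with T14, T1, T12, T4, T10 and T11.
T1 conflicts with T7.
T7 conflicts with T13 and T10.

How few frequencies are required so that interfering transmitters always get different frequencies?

T5 and T4 conflict, so at least 2 frequencies are needed.
2 frequencies suffice: T5=1, T14=2, T1=2, T7=1, T13=2, T12=2, T4=2, T10=2, T11=2. Each listed conflict is separated.

2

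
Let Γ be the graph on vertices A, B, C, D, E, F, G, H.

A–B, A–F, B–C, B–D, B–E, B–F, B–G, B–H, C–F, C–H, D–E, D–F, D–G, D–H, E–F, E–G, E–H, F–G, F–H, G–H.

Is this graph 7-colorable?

Yes

The chromatic number is 6. B, D, E, F, G, H are pairwise adjacent (a clique of size 6), so at least 6 colors are needed.
One proper 6-coloring: A=3, B=1, C=4, D=4, E=6, F=2, G=5, H=3.
Since 7 ≥ 6, a proper 7-coloring certainly exists.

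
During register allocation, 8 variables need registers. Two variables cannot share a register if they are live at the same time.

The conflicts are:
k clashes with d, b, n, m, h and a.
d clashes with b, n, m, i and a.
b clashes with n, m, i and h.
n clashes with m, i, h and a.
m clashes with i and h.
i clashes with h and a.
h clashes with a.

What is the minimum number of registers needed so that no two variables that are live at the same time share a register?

5

k, d, b, n, m pairwise conflict, so at least 5 registers are needed.
5 registers suffice: k=4, d=2, b=5, n=1, m=3, i=4, h=2, a=3. No two conflicting variables share a register.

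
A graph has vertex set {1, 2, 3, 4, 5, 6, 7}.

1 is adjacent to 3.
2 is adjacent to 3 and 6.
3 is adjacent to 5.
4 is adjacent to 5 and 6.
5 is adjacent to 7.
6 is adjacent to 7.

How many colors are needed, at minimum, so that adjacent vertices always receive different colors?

The cycle 2-6-4-5-3-2 has odd length 5, so it cannot be 2-colored; at least 3 colors are needed.
3 colors suffice: color red → {3, 6}; color blue → {1, 2, 5}; color green → {4, 7}. No two adjacent vertices share a color.

3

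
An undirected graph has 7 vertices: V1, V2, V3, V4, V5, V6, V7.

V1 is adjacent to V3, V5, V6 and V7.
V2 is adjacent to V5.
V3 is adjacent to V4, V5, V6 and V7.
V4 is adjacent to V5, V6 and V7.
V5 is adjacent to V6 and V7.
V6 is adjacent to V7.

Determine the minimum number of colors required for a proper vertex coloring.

V1, V3, V5, V6, V7 are mutually adjacent (a clique of size 5), so at least 5 colors are needed.
A valid assignment using 5 colors: V1=purple, V2=blue, V3=yellow, V4=purple, V5=red, V6=green, V7=blue. Every edge joins two different colors.

5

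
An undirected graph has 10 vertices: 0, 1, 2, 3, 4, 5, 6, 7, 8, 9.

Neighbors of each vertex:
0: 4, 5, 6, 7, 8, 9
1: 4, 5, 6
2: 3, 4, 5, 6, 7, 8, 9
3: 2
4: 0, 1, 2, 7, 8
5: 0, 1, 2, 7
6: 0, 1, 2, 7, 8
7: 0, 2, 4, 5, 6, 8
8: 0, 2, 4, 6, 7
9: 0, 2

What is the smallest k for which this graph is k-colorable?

4

0, 4, 7, 8 are mutually adjacent (a clique of size 4), so at least 4 colors are needed.
A valid assignment using 4 colors: 0=red, 1=red, 2=red, 3=blue, 4=green, 5=green, 6=green, 7=blue, 8=yellow, 9=blue. Every edge joins two different colors.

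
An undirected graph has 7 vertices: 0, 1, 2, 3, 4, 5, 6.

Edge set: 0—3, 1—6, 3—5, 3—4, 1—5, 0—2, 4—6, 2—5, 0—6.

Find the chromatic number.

3

The cycle 4-6-1-5-3-4 has odd length 5, so it cannot be 2-colored; at least 3 colors are needed.
A valid assignment using 3 colors: 0=blue, 1=green, 2=red, 3=red, 4=blue, 5=blue, 6=red. No two adjacent vertices share a color.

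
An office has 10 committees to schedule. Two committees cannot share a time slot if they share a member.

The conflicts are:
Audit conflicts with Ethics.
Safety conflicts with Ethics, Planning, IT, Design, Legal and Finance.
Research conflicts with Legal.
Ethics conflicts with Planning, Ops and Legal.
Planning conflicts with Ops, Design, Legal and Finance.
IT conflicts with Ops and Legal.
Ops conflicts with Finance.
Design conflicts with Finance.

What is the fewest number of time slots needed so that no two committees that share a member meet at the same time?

Safety, Planning, Design, Finance are mutually in conflict, so at least 4 time slots are needed.
A valid assignment using 4 time slots: Audit=1, Safety=2, Research=1, Ethics=4, Planning=1, IT=1, Ops=2, Design=4, Legal=3, Finance=3. Each listed conflict is separated.

4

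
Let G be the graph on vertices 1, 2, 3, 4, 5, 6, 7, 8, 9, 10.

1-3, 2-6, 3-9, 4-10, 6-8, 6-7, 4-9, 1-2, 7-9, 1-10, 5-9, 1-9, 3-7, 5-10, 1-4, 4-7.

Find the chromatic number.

1, 4, 10 form a triangle, so at least 3 colors are needed.
3 colors suffice: 1=a, 2=c, 3=c, 4=c, 5=a, 6=b, 7=a, 8=a, 9=b, 10=b. Each edge has distinct colors on its endpoints.

3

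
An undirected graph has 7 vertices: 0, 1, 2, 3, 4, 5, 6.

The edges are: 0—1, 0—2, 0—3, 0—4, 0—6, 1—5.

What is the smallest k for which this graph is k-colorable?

2

1 and 5 are adjacent, so at least 2 colors are needed.
2 colors suffice: color red → {0, 5}; color blue → {1, 2, 3, 4, 6}. Every edge joins two different colors.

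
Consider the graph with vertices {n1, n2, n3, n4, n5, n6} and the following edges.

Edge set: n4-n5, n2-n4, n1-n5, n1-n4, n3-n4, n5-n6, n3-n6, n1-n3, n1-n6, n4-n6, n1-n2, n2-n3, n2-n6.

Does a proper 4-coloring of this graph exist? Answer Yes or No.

No

n1, n2, n3, n4, n6 are mutually adjacent (a clique of size 5), so at least 5 colors are needed.
So 4 colors are not enough.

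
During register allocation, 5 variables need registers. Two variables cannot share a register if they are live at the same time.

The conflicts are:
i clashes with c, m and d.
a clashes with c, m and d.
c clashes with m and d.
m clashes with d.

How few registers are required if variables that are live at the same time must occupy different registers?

i, c, m, d all conflict with each other, so at least 4 registers are needed.
Using 4 registers: i=4, a=4, c=3, m=1, d=2. Every pair that conflicts lands in different registers.

4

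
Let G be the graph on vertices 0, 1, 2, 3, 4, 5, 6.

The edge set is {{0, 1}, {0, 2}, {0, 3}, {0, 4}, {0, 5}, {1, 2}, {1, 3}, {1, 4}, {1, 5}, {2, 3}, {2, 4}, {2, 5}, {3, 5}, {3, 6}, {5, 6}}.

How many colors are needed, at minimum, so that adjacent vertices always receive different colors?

5

0, 1, 2, 3, 5 form a clique, so at least 5 colors are needed.
5 colors suffice: color red → {0, 6}; color blue → {4, 5}; color green → {1}; color yellow → {3}; color purple → {2}. No two adjacent vertices share a color.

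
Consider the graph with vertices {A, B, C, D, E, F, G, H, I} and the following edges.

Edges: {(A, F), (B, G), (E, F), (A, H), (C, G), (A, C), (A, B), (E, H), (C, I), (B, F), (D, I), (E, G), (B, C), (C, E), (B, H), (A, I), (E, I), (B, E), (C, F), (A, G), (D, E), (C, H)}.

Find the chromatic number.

4

A, B, C, G are pairwise adjacent (a clique of size 4), so at least 4 colors are needed.
4 colors suffice: color red → {A, E}; color blue → {C, D}; color green → {B, I}; color yellow → {F, G, H}. Each edge has distinct colors on its endpoints.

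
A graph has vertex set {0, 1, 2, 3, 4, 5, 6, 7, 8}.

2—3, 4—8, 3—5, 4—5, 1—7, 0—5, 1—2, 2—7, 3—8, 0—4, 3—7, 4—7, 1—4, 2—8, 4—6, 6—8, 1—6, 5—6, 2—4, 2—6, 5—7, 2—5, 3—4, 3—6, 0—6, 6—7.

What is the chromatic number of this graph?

2, 3, 4, 5, 6, 7 are mutually adjacent (a clique of size 6), so at least 6 colors are needed.
6 colors suffice: color red → {6}; color blue → {4}; color green → {0, 2}; color yellow → {1, 3}; color purple → {5, 8}; color orange → {7}. Each edge has distinct colors on its endpoints.

6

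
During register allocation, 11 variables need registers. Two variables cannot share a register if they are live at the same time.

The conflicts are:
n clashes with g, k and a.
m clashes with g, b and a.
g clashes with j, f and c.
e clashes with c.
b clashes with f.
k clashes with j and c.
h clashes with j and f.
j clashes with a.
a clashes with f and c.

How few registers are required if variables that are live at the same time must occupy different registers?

h and f conflict, so at least 2 registers are needed.
A valid assignment using 2 registers: n=2, m=2, g=1, e=1, b=1, k=1, h=1, j=2, a=1, f=2, c=2. No two conflicting variables share a register.

2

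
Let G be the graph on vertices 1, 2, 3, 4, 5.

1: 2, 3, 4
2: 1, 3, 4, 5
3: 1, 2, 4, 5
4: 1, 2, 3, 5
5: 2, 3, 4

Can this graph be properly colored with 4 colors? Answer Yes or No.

The chromatic number is 4. 1, 2, 3, 4 form a clique, so at least 4 colors are needed.
4 colors suffice: color a → {4}; color b → {3}; color c → {2}; color d → {1, 5}.
That is already a proper 4-coloring.

Yes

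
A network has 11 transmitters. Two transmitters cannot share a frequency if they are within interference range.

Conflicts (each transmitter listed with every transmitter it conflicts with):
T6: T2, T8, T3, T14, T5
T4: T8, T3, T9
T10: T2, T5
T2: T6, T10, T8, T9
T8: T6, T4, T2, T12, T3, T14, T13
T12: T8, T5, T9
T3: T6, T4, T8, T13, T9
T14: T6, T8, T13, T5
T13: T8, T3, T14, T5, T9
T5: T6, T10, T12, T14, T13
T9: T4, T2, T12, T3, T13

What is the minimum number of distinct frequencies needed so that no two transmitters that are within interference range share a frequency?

3

T6, T2, T8 all conflict with each other, so at least 3 frequencies are needed.
3 frequencies suffice: T6=2, T4=2, T10=2, T2=3, T8=1, T12=2, T3=3, T14=3, T13=2, T5=1, T9=1. Each listed conflict is separated.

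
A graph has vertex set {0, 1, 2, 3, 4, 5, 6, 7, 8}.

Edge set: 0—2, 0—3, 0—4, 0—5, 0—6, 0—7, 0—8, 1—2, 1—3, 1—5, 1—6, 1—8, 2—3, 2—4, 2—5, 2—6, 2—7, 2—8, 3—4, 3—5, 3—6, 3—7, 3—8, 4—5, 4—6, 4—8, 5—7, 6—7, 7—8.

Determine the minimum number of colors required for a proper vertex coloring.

5

0, 2, 3, 6, 7 form a clique, so at least 5 colors are needed.
5 colors suffice: color red → {3}; color blue → {2}; color green → {0, 1}; color yellow → {4, 7}; color purple → {5, 6, 8}. No two adjacent vertices share a color.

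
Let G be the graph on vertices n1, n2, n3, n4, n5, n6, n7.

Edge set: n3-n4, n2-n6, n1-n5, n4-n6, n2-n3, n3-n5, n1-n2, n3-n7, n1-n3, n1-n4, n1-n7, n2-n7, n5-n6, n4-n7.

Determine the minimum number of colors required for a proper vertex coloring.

n1, n3, n4, n7 are pairwise adjacent (a clique of size 4), so at least 4 colors are needed.
4 colors suffice: color 1 → {n1, n6}; color 2 → {n3}; color 3 → {n2, n4, n5}; color 4 → {n7}. Every edge joins two different colors.

4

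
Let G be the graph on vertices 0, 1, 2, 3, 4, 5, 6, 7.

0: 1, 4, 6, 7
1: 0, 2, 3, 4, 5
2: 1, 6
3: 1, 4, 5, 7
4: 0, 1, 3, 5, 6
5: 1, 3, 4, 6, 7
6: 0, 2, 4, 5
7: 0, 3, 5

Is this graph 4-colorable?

Yes

The chromatic number is 4. 1, 3, 4, 5 are pairwise adjacent (a clique of size 4), so at least 4 colors are needed.
A valid assignment using 4 colors: 0=b, 1=c, 2=a, 3=d, 4=a, 5=b, 6=c, 7=a.
That is already a proper 4-coloring.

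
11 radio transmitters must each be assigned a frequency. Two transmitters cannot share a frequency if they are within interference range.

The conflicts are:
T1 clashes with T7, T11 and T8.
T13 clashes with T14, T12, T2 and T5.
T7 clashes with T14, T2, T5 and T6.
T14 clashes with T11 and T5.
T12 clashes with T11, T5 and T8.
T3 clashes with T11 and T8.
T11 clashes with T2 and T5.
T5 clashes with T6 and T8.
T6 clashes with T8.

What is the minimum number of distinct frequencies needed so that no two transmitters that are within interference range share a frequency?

3

T5, T6, T8 are mutually in conflict, so at least 3 frequencies are needed.
A valid assignment using 3 frequencies: T1=1, T13=2, T7=2, T14=3, T12=3, T3=1, T11=2, T2=1, T5=1, T6=3, T8=2. No two conflicting transmitters share a frequency.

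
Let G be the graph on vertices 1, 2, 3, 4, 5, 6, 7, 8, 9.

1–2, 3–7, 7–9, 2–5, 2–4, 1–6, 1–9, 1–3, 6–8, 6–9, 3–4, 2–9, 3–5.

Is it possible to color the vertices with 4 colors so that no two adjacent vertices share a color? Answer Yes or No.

Yes

The chromatic number is 3. 1, 2, 9 are mutually adjacent, so at least 3 colors are needed.
One proper 3-coloring: 1=green, 2=red, 3=red, 4=blue, 5=blue, 6=red, 7=green, 8=blue, 9=blue.
Since 4 ≥ 3, a proper 4-coloring certainly exists.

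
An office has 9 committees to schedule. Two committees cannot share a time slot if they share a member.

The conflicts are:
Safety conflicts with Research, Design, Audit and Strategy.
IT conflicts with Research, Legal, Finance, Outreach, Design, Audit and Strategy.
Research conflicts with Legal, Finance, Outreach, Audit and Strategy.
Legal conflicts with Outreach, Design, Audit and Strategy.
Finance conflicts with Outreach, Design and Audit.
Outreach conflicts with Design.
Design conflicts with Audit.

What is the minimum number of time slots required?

IT, Research, Finance, Audit all conflict with each other, so at least 4 time slots are needed.
4 time slots suffice: time slot 1 → {Safety, IT}; time slot 2 → {Research, Design}; time slot 3 → {Outreach, Audit, Strategy}; time slot 4 → {Legal, Finance}. Each listed conflict is separated.

4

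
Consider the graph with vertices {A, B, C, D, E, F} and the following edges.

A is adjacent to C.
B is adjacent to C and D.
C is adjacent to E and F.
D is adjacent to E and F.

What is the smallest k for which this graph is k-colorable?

2

D and F are adjacent, so at least 2 colors are needed.
2 colors suffice: color 1 → {C, D}; color 2 → {A, B, E, F}. Every edge joins two different colors.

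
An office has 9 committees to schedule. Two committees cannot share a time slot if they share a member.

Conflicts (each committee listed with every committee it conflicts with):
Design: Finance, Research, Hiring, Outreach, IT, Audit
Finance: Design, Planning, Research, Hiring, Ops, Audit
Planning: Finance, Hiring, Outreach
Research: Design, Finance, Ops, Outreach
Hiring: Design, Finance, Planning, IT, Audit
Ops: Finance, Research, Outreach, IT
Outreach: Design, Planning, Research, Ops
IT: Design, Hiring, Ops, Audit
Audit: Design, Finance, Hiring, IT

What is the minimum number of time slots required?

Design, Hiring, IT, Audit all conflict with each other, so at least 4 time slots are needed.
4 time slots suffice: time slot 1 → {Design, Planning, Ops}; time slot 2 → {Finance, Outreach, IT}; time slot 3 → {Research, Hiring}; time slot 4 → {Audit}. Each listed conflict is separated.

4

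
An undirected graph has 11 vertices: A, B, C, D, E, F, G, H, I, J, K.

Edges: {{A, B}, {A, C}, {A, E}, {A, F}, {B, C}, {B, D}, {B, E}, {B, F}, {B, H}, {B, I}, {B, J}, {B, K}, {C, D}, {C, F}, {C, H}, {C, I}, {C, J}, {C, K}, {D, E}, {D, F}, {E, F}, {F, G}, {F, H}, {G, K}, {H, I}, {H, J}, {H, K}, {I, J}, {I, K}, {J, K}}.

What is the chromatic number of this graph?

6

B, C, H, I, J, K are pairwise adjacent (a clique of size 6), so at least 6 colors are needed.
6 colors suffice: color 1 → {B, G}; color 2 → {C, E}; color 3 → {F, K}; color 4 → {A, D, H}; color 5 → {I}; color 6 → {J}. Each edge has distinct colors on its endpoints.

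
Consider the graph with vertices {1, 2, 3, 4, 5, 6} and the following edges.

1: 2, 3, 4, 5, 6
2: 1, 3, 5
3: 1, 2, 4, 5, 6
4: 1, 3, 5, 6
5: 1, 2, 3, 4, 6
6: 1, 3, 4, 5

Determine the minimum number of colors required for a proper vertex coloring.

5

1, 3, 4, 5, 6 form a clique, so at least 5 colors are needed.
5 colors suffice: color a → {3}; color b → {5}; color c → {1}; color d → {2, 4}; color e → {6}. Each edge has distinct colors on its endpoints.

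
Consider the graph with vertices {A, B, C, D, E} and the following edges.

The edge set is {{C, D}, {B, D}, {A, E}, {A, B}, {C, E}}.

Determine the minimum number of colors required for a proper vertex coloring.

The cycle D-C-E-A-B-D has odd length 5, so it cannot be 2-colored; at least 3 colors are needed.
3 colors suffice: color red → {D, E}; color blue → {A, C}; color green → {B}. Every edge joins two different colors.

3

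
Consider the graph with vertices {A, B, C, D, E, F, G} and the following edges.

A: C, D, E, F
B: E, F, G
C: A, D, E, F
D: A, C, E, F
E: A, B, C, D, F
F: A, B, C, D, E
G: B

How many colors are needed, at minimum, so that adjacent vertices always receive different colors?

5

A, C, D, E, F are pairwise adjacent (a clique of size 5), so at least 5 colors are needed.
5 colors suffice: color red → {F, G}; color blue → {E}; color green → {B, C}; color yellow → {D}; color purple → {A}. Every edge joins two different colors.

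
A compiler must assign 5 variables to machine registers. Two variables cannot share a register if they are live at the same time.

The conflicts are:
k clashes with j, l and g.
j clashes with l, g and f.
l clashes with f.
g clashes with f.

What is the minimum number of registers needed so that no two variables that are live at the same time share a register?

3

j, g, f are mutually in conflict, so at least 3 registers are needed.
3 registers suffice: register 1 → {j}; register 2 → {k, f}; register 3 → {l, g}. No two conflicting variables share a register.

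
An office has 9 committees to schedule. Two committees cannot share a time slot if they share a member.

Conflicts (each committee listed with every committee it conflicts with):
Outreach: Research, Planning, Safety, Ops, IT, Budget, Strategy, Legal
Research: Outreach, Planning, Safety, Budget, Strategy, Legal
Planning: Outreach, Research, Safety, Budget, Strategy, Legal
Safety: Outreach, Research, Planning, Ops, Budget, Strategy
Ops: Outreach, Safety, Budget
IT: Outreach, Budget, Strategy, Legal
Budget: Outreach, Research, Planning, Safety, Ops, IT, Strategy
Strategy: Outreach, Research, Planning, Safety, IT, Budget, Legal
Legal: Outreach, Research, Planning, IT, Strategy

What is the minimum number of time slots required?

Outreach, Research, Planning, Safety, Budget, Strategy are mutually in conflict, so at least 6 time slots are needed.
6 time slots suffice: time slot 1 → {Outreach}; time slot 2 → {Budget, Legal}; time slot 3 → {Ops, Strategy}; time slot 4 → {Safety, IT}; time slot 5 → {Planning}; time slot 6 → {Research}. Each listed conflict is separated.

6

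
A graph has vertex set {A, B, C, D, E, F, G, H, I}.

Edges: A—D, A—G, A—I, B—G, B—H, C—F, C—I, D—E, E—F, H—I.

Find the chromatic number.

The cycle H-B-G-A-I-H has odd length 5, so it cannot be 2-colored; at least 3 colors are needed.
A valid assignment using 3 colors: A=2, B=2, C=2, D=1, E=2, F=1, G=1, H=3, I=1. No two adjacent vertices share a color.

3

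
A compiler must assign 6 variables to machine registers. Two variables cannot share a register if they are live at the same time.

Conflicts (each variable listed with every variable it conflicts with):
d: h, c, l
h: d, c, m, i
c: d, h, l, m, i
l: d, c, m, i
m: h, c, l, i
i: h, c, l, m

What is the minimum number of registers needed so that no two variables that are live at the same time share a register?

4

c, l, m, i all conflict with each other, so at least 4 registers are needed.
4 registers suffice: register 1 → {c}; register 2 → {d, i}; register 3 → {m}; register 4 → {h, l}. Every pair that conflicts lands in different registers.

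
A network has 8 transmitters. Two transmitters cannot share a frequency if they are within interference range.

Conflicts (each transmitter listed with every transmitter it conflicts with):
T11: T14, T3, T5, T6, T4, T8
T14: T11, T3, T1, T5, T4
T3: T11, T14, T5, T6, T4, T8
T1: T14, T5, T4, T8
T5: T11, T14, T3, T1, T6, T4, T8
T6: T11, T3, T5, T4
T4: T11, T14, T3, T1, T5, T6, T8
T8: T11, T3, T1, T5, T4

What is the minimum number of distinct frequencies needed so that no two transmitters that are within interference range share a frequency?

5

T11, T3, T5, T6, T4 all conflict with each other, so at least 5 frequencies are needed.
5 frequencies suffice: frequency 1 → {T4}; frequency 2 → {T5}; frequency 3 → {T11, T1}; frequency 4 → {T3}; frequency 5 → {T14, T6, T8}. Each listed conflict is separated.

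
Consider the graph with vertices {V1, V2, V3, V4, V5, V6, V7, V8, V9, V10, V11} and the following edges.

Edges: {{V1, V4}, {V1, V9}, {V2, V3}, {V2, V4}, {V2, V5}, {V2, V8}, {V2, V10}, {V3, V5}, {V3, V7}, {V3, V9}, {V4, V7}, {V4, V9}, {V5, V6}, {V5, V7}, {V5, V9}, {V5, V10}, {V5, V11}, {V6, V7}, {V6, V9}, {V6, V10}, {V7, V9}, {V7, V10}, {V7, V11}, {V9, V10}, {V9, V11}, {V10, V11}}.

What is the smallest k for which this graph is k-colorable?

5

V5, V7, V9, V10, V11 are mutually adjacent (a clique of size 5), so at least 5 colors are needed.
One proper 5-coloring: V1=blue, V2=red, V3=yellow, V4=green, V5=green, V6=purple, V7=blue, V8=blue, V9=red, V10=yellow, V11=purple. Each edge has distinct colors on its endpoints.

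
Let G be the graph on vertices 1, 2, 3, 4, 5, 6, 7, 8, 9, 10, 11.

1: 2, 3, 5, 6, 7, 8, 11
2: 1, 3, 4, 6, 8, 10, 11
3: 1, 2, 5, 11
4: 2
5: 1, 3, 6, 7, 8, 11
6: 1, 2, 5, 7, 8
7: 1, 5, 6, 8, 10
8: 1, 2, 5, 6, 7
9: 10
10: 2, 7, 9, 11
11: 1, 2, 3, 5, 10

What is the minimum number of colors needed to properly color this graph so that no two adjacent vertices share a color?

1, 5, 6, 7, 8 are mutually adjacent (a clique of size 5), so at least 5 colors are needed.
5 colors suffice: color a → {1, 4, 10}; color b → {2, 5, 9}; color c → {8, 11}; color d → {3, 7}; color e → {6}. Each edge has distinct colors on its endpoints.

5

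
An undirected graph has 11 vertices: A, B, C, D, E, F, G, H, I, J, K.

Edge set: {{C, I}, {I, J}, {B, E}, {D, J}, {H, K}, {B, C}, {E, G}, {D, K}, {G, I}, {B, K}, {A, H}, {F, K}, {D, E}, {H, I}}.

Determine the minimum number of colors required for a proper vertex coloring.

3

The cycle B-K-H-I-C-B has odd length 5, so it cannot be 2-colored; at least 3 colors are needed.
One proper 3-coloring: A=1, B=2, C=3, D=2, E=1, F=2, G=2, H=2, I=1, J=3, K=1. Each edge has distinct colors on its endpoints.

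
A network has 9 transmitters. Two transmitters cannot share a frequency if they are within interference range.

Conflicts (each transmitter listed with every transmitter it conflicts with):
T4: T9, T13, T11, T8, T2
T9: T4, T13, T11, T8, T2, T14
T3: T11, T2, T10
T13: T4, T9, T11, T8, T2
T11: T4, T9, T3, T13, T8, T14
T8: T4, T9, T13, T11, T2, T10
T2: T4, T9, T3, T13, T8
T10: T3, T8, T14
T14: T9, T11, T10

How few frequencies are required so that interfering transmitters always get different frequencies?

5

T4, T9, T13, T8, T2 pairwise conflict, so at least 5 frequencies are needed.
5 frequencies suffice: T4=5, T9=1, T3=2, T13=4, T11=3, T8=2, T2=3, T10=1, T14=2. Every pair that conflicts lands in different frequencies.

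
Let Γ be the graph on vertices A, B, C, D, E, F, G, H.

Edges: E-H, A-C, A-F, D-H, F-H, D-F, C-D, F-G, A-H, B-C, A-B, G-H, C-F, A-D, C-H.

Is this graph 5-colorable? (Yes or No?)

Yes

The chromatic number is 5. A, C, D, F, H are mutually adjacent (a clique of size 5), so at least 5 colors are needed.
A valid assignment using 5 colors: A=blue, B=red, C=yellow, D=purple, E=blue, F=green, G=blue, H=red.
That is already a proper 5-coloring.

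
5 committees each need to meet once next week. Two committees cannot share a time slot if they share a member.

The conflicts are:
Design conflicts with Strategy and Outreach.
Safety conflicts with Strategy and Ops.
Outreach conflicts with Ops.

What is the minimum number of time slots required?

3

The cycle Strategy-Design-Outreach-Ops-Safety-Strategy has odd length 5, so it cannot be 2-colored; at least 3 time slots are needed.
3 time slots suffice: time slot 1 → {Strategy, Outreach}; time slot 2 → {Design, Ops}; time slot 3 → {Safety}. Every pair that conflicts lands in different time slots.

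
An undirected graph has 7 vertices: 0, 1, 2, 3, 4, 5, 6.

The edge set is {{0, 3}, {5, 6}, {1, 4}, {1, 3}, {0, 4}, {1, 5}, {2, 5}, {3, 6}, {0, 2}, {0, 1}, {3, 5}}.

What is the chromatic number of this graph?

3

3, 5, 6 are pairwise adjacent, so at least 3 colors are needed.
3 colors suffice: color red → {1, 2, 6}; color blue → {3, 4}; color green → {0, 5}. Every edge joins two different colors.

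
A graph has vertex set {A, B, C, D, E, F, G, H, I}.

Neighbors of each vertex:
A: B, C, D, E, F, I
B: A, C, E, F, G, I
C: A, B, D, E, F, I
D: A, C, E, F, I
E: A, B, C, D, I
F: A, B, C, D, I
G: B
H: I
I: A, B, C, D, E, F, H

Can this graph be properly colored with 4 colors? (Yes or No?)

No

A, C, D, E, I form a clique, so at least 5 colors are needed.
So 4 colors are not enough.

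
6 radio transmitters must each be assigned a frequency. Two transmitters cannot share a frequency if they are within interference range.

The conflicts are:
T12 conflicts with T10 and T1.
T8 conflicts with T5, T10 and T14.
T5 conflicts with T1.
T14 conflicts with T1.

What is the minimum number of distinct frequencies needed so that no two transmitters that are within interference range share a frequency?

The cycle T8-T14-T1-T12-T10-T8 has odd length 5, so it cannot be 2-colored; at least 3 frequencies are needed.
3 frequencies suffice: T12=2, T8=1, T5=2, T10=3, T14=2, T1=1. Every pair that conflicts lands in different frequencies.

3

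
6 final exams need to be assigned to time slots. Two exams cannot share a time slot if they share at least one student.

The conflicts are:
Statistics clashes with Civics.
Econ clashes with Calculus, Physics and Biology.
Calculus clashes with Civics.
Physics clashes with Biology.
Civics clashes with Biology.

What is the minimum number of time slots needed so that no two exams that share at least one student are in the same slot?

3

Econ, Physics, Biology pairwise conflict, so at least 3 time slots are needed.
A valid assignment using 3 time slots: Statistics=1, Econ=2, Calculus=1, Physics=3, Civics=2, Biology=1. Every pair that conflicts lands in different time slots.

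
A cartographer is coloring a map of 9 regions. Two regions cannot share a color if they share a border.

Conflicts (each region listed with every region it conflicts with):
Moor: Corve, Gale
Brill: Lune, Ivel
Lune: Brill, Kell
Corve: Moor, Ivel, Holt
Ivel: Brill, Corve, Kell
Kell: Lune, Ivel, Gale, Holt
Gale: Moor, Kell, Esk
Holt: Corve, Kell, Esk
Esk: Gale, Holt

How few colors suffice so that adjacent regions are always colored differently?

The cycle Corve-Ivel-Kell-Gale-Moor-Corve has odd length 5, so it cannot be 2-colored; at least 3 colors are needed.
3 colors suffice: color 1 → {Brill, Corve, Kell, Esk}; color 2 → {Lune, Ivel, Gale, Holt}; color 3 → {Moor}. Every pair that conflicts lands in different colors.

3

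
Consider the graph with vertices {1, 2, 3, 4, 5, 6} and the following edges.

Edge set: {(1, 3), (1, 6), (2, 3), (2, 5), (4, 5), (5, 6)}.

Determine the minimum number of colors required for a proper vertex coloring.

The cycle 6-1-3-2-5-6 has odd length 5, so it cannot be 2-colored; at least 3 colors are needed.
One proper 3-coloring: 1=green, 2=blue, 3=red, 4=blue, 5=red, 6=blue. Every edge joins two different colors.

3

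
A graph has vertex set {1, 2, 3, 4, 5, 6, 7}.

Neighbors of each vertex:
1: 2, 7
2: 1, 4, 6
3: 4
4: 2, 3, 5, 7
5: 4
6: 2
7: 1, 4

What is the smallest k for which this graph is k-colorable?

1 and 7 are adjacent, so at least 2 colors are needed.
One proper 2-coloring: 1=a, 2=b, 3=b, 4=a, 5=b, 6=a, 7=b. No two adjacent vertices share a color.

2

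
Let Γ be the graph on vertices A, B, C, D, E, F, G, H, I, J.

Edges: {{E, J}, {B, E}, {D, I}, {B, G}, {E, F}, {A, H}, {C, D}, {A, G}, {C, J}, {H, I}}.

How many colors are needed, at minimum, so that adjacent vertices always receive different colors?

The cycle J-C-D-I-H-A-G-B-E-J has odd length 9, so it cannot be 2-colored; at least 3 colors are needed.
3 colors suffice: A=2, B=2, C=1, D=2, E=1, F=2, G=1, H=1, I=3, J=2. Every edge joins two different colors.

3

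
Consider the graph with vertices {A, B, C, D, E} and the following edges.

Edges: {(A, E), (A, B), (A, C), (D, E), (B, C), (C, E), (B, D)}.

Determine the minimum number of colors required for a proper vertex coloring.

A, B, C are pairwise adjacent, so at least 3 colors are needed.
3 colors suffice: color 1 → {A, D}; color 2 → {B, E}; color 3 → {C}. Each edge has distinct colors on its endpoints.

3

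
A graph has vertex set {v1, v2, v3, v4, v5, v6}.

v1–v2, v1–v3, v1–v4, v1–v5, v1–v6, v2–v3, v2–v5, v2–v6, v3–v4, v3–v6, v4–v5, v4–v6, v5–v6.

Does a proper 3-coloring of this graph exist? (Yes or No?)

v1, v3, v4, v6 form a clique, so at least 4 colors are needed.
So 3 colors are not enough.

No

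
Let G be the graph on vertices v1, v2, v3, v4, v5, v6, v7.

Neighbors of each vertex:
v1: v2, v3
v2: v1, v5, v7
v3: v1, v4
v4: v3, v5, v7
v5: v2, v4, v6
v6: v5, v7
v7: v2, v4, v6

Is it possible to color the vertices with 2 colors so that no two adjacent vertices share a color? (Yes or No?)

The cycle v1-v3-v4-v7-v2-v1 has odd length 5, so it cannot be 2-colored; at least 3 colors are needed.
So 2 colors are not enough.

No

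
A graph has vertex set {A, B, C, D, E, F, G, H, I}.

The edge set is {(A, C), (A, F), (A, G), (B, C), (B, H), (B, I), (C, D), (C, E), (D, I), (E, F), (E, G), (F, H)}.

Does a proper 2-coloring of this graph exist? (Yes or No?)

The cycle B-C-E-F-H-B has odd length 5, so it cannot be 2-colored; at least 3 colors are needed.
So 2 colors are not enough.

No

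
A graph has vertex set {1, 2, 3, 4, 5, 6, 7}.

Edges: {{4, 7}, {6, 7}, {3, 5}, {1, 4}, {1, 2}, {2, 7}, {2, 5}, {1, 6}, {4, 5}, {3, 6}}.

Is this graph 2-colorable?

No

The cycle 3-5-4-7-6-3 has odd length 5, so it cannot be 2-colored; at least 3 colors are needed.
So 2 colors are not enough.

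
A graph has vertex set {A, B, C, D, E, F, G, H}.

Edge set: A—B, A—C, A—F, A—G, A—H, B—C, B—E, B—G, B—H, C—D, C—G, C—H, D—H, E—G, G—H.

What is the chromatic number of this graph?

5

A, B, C, G, H are pairwise adjacent (a clique of size 5), so at least 5 colors are needed.
5 colors suffice: color 1 → {B, D, F}; color 2 → {C, E}; color 3 → {G}; color 4 → {A}; color 5 → {H}. Each edge has distinct colors on its endpoints.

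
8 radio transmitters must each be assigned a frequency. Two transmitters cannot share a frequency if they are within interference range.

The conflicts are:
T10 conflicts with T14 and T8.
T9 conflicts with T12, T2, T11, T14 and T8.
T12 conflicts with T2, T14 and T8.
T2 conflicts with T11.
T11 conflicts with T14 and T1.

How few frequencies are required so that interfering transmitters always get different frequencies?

T9, T11, T14 are mutually in conflict, so at least 3 frequencies are needed.
3 frequencies suffice: frequency 1 → {T10, T9, T1}; frequency 2 → {T12, T11}; frequency 3 → {T2, T14, T8}. Each listed conflict is separated.

3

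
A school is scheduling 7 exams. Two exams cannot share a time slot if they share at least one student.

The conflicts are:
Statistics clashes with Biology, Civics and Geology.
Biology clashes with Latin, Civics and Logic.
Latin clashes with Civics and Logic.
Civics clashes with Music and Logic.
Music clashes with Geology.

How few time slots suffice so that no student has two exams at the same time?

Biology, Latin, Civics, Logic pairwise conflict, so at least 4 time slots are needed.
Using 4 time slots: Statistics=3, Biology=2, Latin=4, Civics=1, Music=2, Geology=1, Logic=3. No two conflicting exams share a time slot.

4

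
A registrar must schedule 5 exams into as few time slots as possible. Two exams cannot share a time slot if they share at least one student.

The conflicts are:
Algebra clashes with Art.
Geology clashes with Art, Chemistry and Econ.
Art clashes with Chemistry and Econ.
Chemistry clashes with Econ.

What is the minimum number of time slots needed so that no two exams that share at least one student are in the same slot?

Geology, Art, Chemistry, Econ are mutually in conflict, so at least 4 time slots are needed.
4 time slots suffice: time slot 1 → {Art}; time slot 2 → {Algebra, Geology}; time slot 3 → {Econ}; time slot 4 → {Chemistry}. Each listed conflict is separated.

4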